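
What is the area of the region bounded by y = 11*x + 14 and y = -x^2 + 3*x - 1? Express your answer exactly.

Set the curves equal: 11*x + 14 = -x^2 + 3*x - 1, so x^2 + 8*x + 15 = 0, which factors as (x + 3)*(x + 5) = 0. The curves meet at x = -5, -3.
On [-5, -3], y = -x^2 + 3*x - 1 is on top; that piece has area ∫[-5,-3] (-(x^2 + 8*x + 15)) dx = 4/3.

4/3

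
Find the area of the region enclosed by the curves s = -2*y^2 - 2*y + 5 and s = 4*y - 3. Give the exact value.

Both boundary curves give s as a function of y, so integrate with respect to y. Setting them equal: -2*y^2 - 6*y + 8 = 0, i.e. -2*(y - 1)*(y + 4) = 0, so they meet at y = -4, 1.
For y in [-4, 1], s = -2*y^2 - 2*y + 5 is on the right; area = ∫[-4,1] (-2*y^2 - 6*y + 8) dy = 125/3.

125/3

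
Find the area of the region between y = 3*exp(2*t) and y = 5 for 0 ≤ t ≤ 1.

-17/2 - 11*log(3)/2 + log(15)/2 + 9*log(5)/2 + 3*exp(2)/2

The difference (3*exp(2*t)) - (5) = 3*exp(2*t) - 5 changes sign at t = -log(3)/2 + log(5)/2 inside [0, 1], so split the integral there.
∫[0,-log(3)/2 + log(5)/2] (3*exp(2*t) - 5) dt = log(9*sqrt(15)/125) + 1; the area of that piece is -1 + log(25*sqrt(15)/27).
∫[-log(3)/2 + log(5)/2,1] (3*exp(2*t) - 5) dt = -15/2 - 5*log(3)/2 + 5*log(5)/2 + 3*exp(2)/2.
Total area = (-1 + log(25*sqrt(15)/27)) + (-15/2 - 5*log(3)/2 + 5*log(5)/2 + 3*exp(2)/2) = -17/2 - 11*log(3)/2 + log(15)/2 + 9*log(5)/2 + 3*exp(2)/2.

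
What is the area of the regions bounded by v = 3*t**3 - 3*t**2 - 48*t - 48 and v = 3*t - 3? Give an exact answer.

Set the curves equal: 3*t**3 - 3*t**2 - 48*t - 48 = 3*t - 3, so 3*t**3 - 3*t**2 - 51*t - 45 = 0, which factors as 3*(t - 5)*(t + 1)*(t + 3) = 0. The curves meet at t = -3, -1, 5.
On [-3, -1], v = 3*t**3 - 3*t**2 - 48*t - 48 is on top; that piece has area ∫[-3,-1] (3*t**3 - 3*t**2 - 51*t - 45) dt = 28.
On [-1, 5], v = 3*t - 3 is on top; that piece has area ∫[-1,5] (-(3*t**3 - 3*t**2 - 51*t - 45)) dt = 540.
Total enclosed area = 28 + 540 = 568.

568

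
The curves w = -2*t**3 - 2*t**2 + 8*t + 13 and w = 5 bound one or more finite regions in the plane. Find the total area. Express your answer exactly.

71/3

Set the curves equal: -2*t**3 - 2*t**2 + 8*t + 13 = 5, so -2*t**3 - 2*t**2 + 8*t + 8 = 0, which factors as -2*(t - 2)*(t + 1)*(t + 2) = 0. The curves meet at t = -2, -1, 2.
On [-2, -1], w = 5 is on top; that piece has area ∫[-2,-1] (-(-2*t**3 - 2*t**2 + 8*t + 8)) dt = 7/6.
On [-1, 2], w = -2*t**3 - 2*t**2 + 8*t + 13 is on top; that piece has area ∫[-1,2] (-2*t**3 - 2*t**2 + 8*t + 8) dt = 45/2.
Total enclosed area = 7/6 + 45/2 = 71/3.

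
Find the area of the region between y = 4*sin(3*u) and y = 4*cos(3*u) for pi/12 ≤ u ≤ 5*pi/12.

8*sqrt(2)/3

On [pi/12, 5*pi/12], (4*sin(3*u)) - (4*cos(3*u)) = 4*sin(3*u) - 4*cos(3*u) is ≥ 0 throughout, so the area is a single integral of |4*sin(3*u) - 4*cos(3*u)|.
∫[pi/12,5*pi/12] (4*sin(3*u) - 4*cos(3*u)) du = 8*sqrt(2)/3.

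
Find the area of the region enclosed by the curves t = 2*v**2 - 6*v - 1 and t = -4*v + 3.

9

Both boundary curves give t as a function of v, so integrate with respect to v. Setting them equal: 2*v**2 - 2*v - 4 = 0, i.e. 2*(v - 2)*(v + 1) = 0, so they meet at v = -1, 2.
For v in [-1, 2], t = 2*v**2 - 6*v - 1 is on the left; area = ∫[-1,2] (-(2*v**2 - 2*v - 4)) dv = 9.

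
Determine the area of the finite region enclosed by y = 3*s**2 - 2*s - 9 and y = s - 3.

27/2

Set the curves equal: 3*s**2 - 2*s - 9 = s - 3, so 3*s**2 - 3*s - 6 = 0, which factors as 3*(s - 2)*(s + 1) = 0. The curves meet at s = -1, 2.
On [-1, 2], y = s - 3 is on top; that piece has area ∫[-1,2] (-(3*s**2 - 3*s - 6)) ds = 27/2.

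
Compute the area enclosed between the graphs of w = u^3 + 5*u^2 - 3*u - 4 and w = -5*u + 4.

253/12

Set the curves equal: u^3 + 5*u^2 - 3*u - 4 = -5*u + 4, so u^3 + 5*u^2 + 2*u - 8 = 0, which factors as (u - 1)*(u + 2)*(u + 4) = 0. The curves meet at u = -4, -2, 1.
On [-4, -2], w = u^3 + 5*u^2 - 3*u - 4 is on top; that piece has area ∫[-4,-2] (u^3 + 5*u^2 + 2*u - 8) du = 16/3.
On [-2, 1], w = -5*u + 4 is on top; that piece has area ∫[-2,1] (-(u^3 + 5*u^2 + 2*u - 8)) du = 63/4.
Total enclosed area = 16/3 + 63/4 = 253/12.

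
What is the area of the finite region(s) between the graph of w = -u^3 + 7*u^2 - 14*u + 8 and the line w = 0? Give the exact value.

37/12

The curve meets the u-axis where -u^3 + 7*u^2 - 14*u + 8 = 0, i.e. -(u - 4)*(u - 2)*(u - 1) = 0, at u = 1, 2, 4.
On [1, 2] the curve lies below the axis; ∫[1,2] (-u^3 + 7*u^2 - 14*u + 8) du = -5/12, giving area 5/12.
On [2, 4] the curve lies above the axis; ∫[2,4] (-u^3 + 7*u^2 - 14*u + 8) du = 8/3, giving area 8/3.
Total area = 5/12 + 8/3 = 37/12.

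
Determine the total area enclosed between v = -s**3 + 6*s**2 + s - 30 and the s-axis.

407/4

The curve meets the s-axis where -s**3 + 6*s**2 + s - 30 = 0, i.e. -(s - 5)*(s - 3)*(s + 2) = 0, at s = -2, 3, 5.
On [-2, 3] the curve lies below the axis; ∫[-2,3] (-s**3 + 6*s**2 + s - 30) ds = -375/4, giving area 375/4.
On [3, 5] the curve lies above the axis; ∫[3,5] (-s**3 + 6*s**2 + s - 30) ds = 8, giving area 8.
Total area = 375/4 + 8 = 407/4.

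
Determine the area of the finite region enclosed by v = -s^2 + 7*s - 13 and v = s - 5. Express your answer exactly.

Set the curves equal: -s^2 + 7*s - 13 = s - 5, so -s^2 + 6*s - 8 = 0, which factors as -(s - 4)*(s - 2) = 0. The curves meet at s = 2, 4.
On [2, 4], v = -s^2 + 7*s - 13 is on top; that piece has area ∫[2,4] (-s^2 + 6*s - 8) ds = 4/3.

4/3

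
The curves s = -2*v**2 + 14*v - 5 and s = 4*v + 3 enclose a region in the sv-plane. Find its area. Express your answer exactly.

9

Both boundary curves give s as a function of v, so integrate with respect to v. Setting them equal: -2*v**2 + 10*v - 8 = 0, i.e. -2*(v - 4)*(v - 1) = 0, so they meet at v = 1, 4.
For v in [1, 4], s = -2*v**2 + 14*v - 5 is on the right; area = ∫[1,4] (-2*v**2 + 10*v - 8) dv = 9.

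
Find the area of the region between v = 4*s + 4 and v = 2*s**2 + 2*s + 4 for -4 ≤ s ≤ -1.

57

On [-4, -1], (4*s + 4) - (2*s**2 + 2*s + 4) = -2*s**2 + 2*s is ≤ 0 throughout, so the area is a single integral of |-2*s**2 + 2*s|.
∫[-4,-1] (-2*s**2 + 2*s) ds = -57; the area of that piece is 57.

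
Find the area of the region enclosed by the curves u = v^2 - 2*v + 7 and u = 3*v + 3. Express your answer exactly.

9/2

Both boundary curves give u as a function of v, so integrate with respect to v. Setting them equal: v^2 - 5*v + 4 = 0, i.e. (v - 4)*(v - 1) = 0, so they meet at v = 1, 4.
For v in [1, 4], u = v^2 - 2*v + 7 is on the left; area = ∫[1,4] (-(v^2 - 5*v + 4)) dv = 9/2.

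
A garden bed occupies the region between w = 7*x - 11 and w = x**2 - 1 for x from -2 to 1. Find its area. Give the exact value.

On [-2, 1], (7*x - 11) - (x**2 - 1) = -x**2 + 7*x - 10 is ≤ 0 throughout, so the area is a single integral of |-x**2 + 7*x - 10|.
∫[-2,1] (-x**2 + 7*x - 10) dx = -87/2; the area of that piece is 87/2.

87/2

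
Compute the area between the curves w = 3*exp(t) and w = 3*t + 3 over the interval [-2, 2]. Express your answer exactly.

On [-2, 2], (3*exp(t)) - (3*t + 3) = -3*t + 3*exp(t) - 3 is ≥ 0 throughout, so the area is a single integral of |-3*t + 3*exp(t) - 3|.
∫[-2,2] (-3*t + 3*exp(t) - 3) dt = -12 - 3*exp(-2) + 3*exp(2).

-12 - 3*exp(-2) + 3*exp(2)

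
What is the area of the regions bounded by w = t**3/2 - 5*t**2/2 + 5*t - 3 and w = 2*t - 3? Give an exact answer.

Set the curves equal: t**3/2 - 5*t**2/2 + 5*t - 3 = 2*t - 3, so t**3/2 - 5*t**2/2 + 3*t = 0, which factors as t*(t - 3)*(t - 2)/2 = 0. The curves meet at t = 0, 2, 3.
On [0, 2], w = t**3/2 - 5*t**2/2 + 5*t - 3 is on top; that piece has area ∫[0,2] (t**3/2 - 5*t**2/2 + 3*t) dt = 4/3.
On [2, 3], w = 2*t - 3 is on top; that piece has area ∫[2,3] (-(t**3/2 - 5*t**2/2 + 3*t)) dt = 5/24.
Total enclosed area = 4/3 + 5/24 = 37/24.

37/24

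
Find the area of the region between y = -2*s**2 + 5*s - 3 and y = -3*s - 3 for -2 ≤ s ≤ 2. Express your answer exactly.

32

The difference (-2*s**2 + 5*s - 3) - (-3*s - 3) = -2*s**2 + 8*s changes sign at s = 0 inside [-2, 2], so split the integral there.
∫[-2,0] (-2*s**2 + 8*s) ds = -64/3; the area of that piece is 64/3.
∫[0,2] (-2*s**2 + 8*s) ds = 32/3.
Total area = 64/3 + 32/3 = 32.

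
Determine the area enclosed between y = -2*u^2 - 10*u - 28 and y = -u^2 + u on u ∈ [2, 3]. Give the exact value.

On [2, 3], (-2*u^2 - 10*u - 28) - (-u^2 + u) = -u^2 - 11*u - 28 is ≤ 0 throughout, so the area is a single integral of |-u^2 - 11*u - 28|.
∫[2,3] (-u^2 - 11*u - 28) du = -371/6; the area of that piece is 371/6.

371/6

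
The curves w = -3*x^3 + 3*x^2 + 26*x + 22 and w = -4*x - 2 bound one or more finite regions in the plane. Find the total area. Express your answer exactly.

443/2

Set the curves equal: -3*x^3 + 3*x^2 + 26*x + 22 = -4*x - 2, so -3*x^3 + 3*x^2 + 30*x + 24 = 0, which factors as -3*(x - 4)*(x + 1)*(x + 2) = 0. The curves meet at x = -2, -1, 4.
On [-2, -1], w = -4*x - 2 is on top; that piece has area ∫[-2,-1] (-(-3*x^3 + 3*x^2 + 30*x + 24)) dx = 11/4.
On [-1, 4], w = -3*x^3 + 3*x^2 + 26*x + 22 is on top; that piece has area ∫[-1,4] (-3*x^3 + 3*x^2 + 30*x + 24) dx = 875/4.
Total enclosed area = 11/4 + 875/4 = 443/2.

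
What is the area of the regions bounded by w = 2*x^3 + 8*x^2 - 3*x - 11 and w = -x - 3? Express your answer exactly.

Set the curves equal: 2*x^3 + 8*x^2 - 3*x - 11 = -x - 3, so 2*x^3 + 8*x^2 - 2*x - 8 = 0, which factors as 2*(x - 1)*(x + 1)*(x + 4) = 0. The curves meet at x = -4, -1, 1.
On [-4, -1], w = 2*x^3 + 8*x^2 - 3*x - 11 is on top; that piece has area ∫[-4,-1] (2*x^3 + 8*x^2 - 2*x - 8) dx = 63/2.
On [-1, 1], w = -x - 3 is on top; that piece has area ∫[-1,1] (-(2*x^3 + 8*x^2 - 2*x - 8)) dx = 32/3.
Total enclosed area = 63/2 + 32/3 = 253/6.

253/6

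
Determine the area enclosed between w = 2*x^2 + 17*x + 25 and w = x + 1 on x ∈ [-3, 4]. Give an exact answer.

874/3

The difference (2*x^2 + 17*x + 25) - (x + 1) = 2*x^2 + 16*x + 24 changes sign at x = -2 inside [-3, 4], so split the integral there.
∫[-3,-2] (2*x^2 + 16*x + 24) dx = -10/3; the area of that piece is 10/3.
∫[-2,4] (2*x^2 + 16*x + 24) dx = 288.
Total area = 10/3 + 288 = 874/3.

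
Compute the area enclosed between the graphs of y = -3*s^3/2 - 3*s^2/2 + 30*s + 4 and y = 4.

2521/8

Set the curves equal: -3*s^3/2 - 3*s^2/2 + 30*s + 4 = 4, so -3*s^3/2 - 3*s^2/2 + 30*s = 0, which factors as -3*s*(s - 4)*(s + 5)/2 = 0. The curves meet at s = -5, 0, 4.
On [-5, 0], y = 4 is on top; that piece has area ∫[-5,0] (-(-3*s^3/2 - 3*s^2/2 + 30*s)) ds = 1625/8.
On [0, 4], y = -3*s^3/2 - 3*s^2/2 + 30*s + 4 is on top; that piece has area ∫[0,4] (-3*s^3/2 - 3*s^2/2 + 30*s) ds = 112.
Total enclosed area = 1625/8 + 112 = 2521/8.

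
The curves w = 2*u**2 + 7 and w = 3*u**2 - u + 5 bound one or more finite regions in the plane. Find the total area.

9/2

Set the curves equal: 2*u**2 + 7 = 3*u**2 - u + 5, so -u**2 + u + 2 = 0, which factors as -(u - 2)*(u + 1) = 0. The curves meet at u = -1, 2.
On [-1, 2], w = 2*u**2 + 7 is on top; that piece has area ∫[-1,2] (-u**2 + u + 2) du = 9/2.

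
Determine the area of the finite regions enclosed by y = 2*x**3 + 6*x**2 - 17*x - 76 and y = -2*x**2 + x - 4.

1741/6

Set the curves equal: 2*x**3 + 6*x**2 - 17*x - 76 = -2*x**2 + x - 4, so 2*x**3 + 8*x**2 - 18*x - 72 = 0, which factors as 2*(x - 3)*(x + 3)*(x + 4) = 0. The curves meet at x = -4, -3, 3.
On [-4, -3], y = 2*x**3 + 6*x**2 - 17*x - 76 is on top; that piece has area ∫[-4,-3] (2*x**3 + 8*x**2 - 18*x - 72) dx = 13/6.
On [-3, 3], y = -2*x**2 + x - 4 is on top; that piece has area ∫[-3,3] (-(2*x**3 + 8*x**2 - 18*x - 72)) dx = 288.
Total enclosed area = 13/6 + 288 = 1741/6.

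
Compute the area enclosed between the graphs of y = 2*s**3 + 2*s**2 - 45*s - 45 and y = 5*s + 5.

Set the curves equal: 2*s**3 + 2*s**2 - 45*s - 45 = 5*s + 5, so 2*s**3 + 2*s**2 - 50*s - 50 = 0, which factors as 2*(s - 5)*(s + 1)*(s + 5) = 0. The curves meet at s = -5, -1, 5.
On [-5, -1], y = 2*s**3 + 2*s**2 - 45*s - 45 is on top; that piece has area ∫[-5,-1] (2*s**3 + 2*s**2 - 50*s - 50) ds = 512/3.
On [-1, 5], y = 5*s + 5 is on top; that piece has area ∫[-1,5] (-(2*s**3 + 2*s**2 - 50*s - 50)) ds = 504.
Total enclosed area = 512/3 + 504 = 2024/3.

2024/3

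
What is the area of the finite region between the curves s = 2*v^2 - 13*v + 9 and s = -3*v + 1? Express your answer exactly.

9

Both boundary curves give s as a function of v, so integrate with respect to v. Setting them equal: 2*v^2 - 10*v + 8 = 0, i.e. 2*(v - 4)*(v - 1) = 0, so they meet at v = 1, 4.
For v in [1, 4], s = 2*v^2 - 13*v + 9 is on the left; area = ∫[1,4] (-(2*v^2 - 10*v + 8)) dv = 9.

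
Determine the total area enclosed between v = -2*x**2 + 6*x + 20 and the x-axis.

343/3

The curve meets the x-axis where -2*x**2 + 6*x + 20 = 0, i.e. -2*(x - 5)*(x + 2) = 0, at x = -2, 5.
On [-2, 5] the curve lies above the axis; ∫[-2,5] (-2*x**2 + 6*x + 20) dx = 343/3, giving area 343/3.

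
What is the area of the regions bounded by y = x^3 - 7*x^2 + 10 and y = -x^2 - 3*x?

Set the curves equal: x^3 - 7*x^2 + 10 = -x^2 - 3*x, so x^3 - 6*x^2 + 3*x + 10 = 0, which factors as (x - 5)*(x - 2)*(x + 1) = 0. The curves meet at x = -1, 2, 5.
On [-1, 2], y = x^3 - 7*x^2 + 10 is on top; that piece has area ∫[-1,2] (x^3 - 6*x^2 + 3*x + 10) dx = 81/4.
On [2, 5], y = -x^2 - 3*x is on top; that piece has area ∫[2,5] (-(x^3 - 6*x^2 + 3*x + 10)) dx = 81/4.
Total enclosed area = 81/4 + 81/4 = 81/2.

81/2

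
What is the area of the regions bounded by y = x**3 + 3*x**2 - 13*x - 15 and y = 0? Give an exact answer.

Set the curves equal: x**3 + 3*x**2 - 13*x - 15 = 0, so x**3 + 3*x**2 - 13*x - 15 = 0, which factors as (x - 3)*(x + 1)*(x + 5) = 0. The curves meet at x = -5, -1, 3.
On [-5, -1], y = x**3 + 3*x**2 - 13*x - 15 is on top; that piece has area ∫[-5,-1] (x**3 + 3*x**2 - 13*x - 15) dx = 64.
On [-1, 3], y = 0 is on top; that piece has area ∫[-1,3] (-(x**3 + 3*x**2 - 13*x - 15)) dx = 64.
Total enclosed area = 64 + 64 = 128.

128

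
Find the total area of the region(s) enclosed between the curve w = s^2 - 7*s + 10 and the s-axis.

The curve meets the s-axis where s^2 - 7*s + 10 = 0, i.e. (s - 5)*(s - 2) = 0, at s = 2, 5.
On [2, 5] the curve lies below the axis; ∫[2,5] (s^2 - 7*s + 10) ds = -9/2, giving area 9/2.

9/2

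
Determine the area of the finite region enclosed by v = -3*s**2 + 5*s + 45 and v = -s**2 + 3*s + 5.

Set the curves equal: -3*s**2 + 5*s + 45 = -s**2 + 3*s + 5, so -2*s**2 + 2*s + 40 = 0, which factors as -2*(s - 5)*(s + 4) = 0. The curves meet at s = -4, 5.
On [-4, 5], v = -3*s**2 + 5*s + 45 is on top; that piece has area ∫[-4,5] (-2*s**2 + 2*s + 40) ds = 243.

243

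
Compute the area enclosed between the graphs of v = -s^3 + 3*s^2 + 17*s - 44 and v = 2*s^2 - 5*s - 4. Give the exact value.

Set the curves equal: -s^3 + 3*s^2 + 17*s - 44 = 2*s^2 - 5*s - 4, so -s^3 + s^2 + 22*s - 40 = 0, which factors as -(s - 4)*(s - 2)*(s + 5) = 0. The curves meet at s = -5, 2, 4.
On [-5, 2], v = 2*s^2 - 5*s - 4 is on top; that piece has area ∫[-5,2] (-(-s^3 + s^2 + 22*s - 40)) ds = 3773/12.
On [2, 4], v = -s^3 + 3*s^2 + 17*s - 44 is on top; that piece has area ∫[2,4] (-s^3 + s^2 + 22*s - 40) ds = 32/3.
Total enclosed area = 3773/12 + 32/3 = 3901/12.

3901/12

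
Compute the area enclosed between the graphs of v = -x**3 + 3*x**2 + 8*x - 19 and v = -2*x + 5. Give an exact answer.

Set the curves equal: -x**3 + 3*x**2 + 8*x - 19 = -2*x + 5, so -x**3 + 3*x**2 + 10*x - 24 = 0, which factors as -(x - 4)*(x - 2)*(x + 3) = 0. The curves meet at x = -3, 2, 4.
On [-3, 2], v = -2*x + 5 is on top; that piece has area ∫[-3,2] (-(-x**3 + 3*x**2 + 10*x - 24)) dx = 375/4.
On [2, 4], v = -x**3 + 3*x**2 + 8*x - 19 is on top; that piece has area ∫[2,4] (-x**3 + 3*x**2 + 10*x - 24) dx = 8.
Total enclosed area = 375/4 + 8 = 407/4.

407/4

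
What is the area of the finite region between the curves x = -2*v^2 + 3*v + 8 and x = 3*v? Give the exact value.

Both boundary curves give x as a function of v, so integrate with respect to v. Setting them equal: -2*v^2 + 8 = 0, i.e. -2*(v - 2)*(v + 2) = 0, so they meet at v = -2, 2.
For v in [-2, 2], x = -2*v^2 + 3*v + 8 is on the right; area = ∫[-2,2] (-2*v^2 + 8) dv = 64/3.

64/3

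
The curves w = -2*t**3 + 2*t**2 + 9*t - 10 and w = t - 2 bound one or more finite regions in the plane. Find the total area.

71/3

Set the curves equal: -2*t**3 + 2*t**2 + 9*t - 10 = t - 2, so -2*t**3 + 2*t**2 + 8*t - 8 = 0, which factors as -2*(t - 2)*(t - 1)*(t + 2) = 0. The curves meet at t = -2, 1, 2.
On [-2, 1], w = t - 2 is on top; that piece has area ∫[-2,1] (-(-2*t**3 + 2*t**2 + 8*t - 8)) dt = 45/2.
On [1, 2], w = -2*t**3 + 2*t**2 + 9*t - 10 is on top; that piece has area ∫[1,2] (-2*t**3 + 2*t**2 + 8*t - 8) dt = 7/6.
Total enclosed area = 45/2 + 7/6 = 71/3.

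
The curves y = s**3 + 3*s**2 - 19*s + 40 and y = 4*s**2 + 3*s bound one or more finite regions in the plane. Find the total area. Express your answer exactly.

Set the curves equal: s**3 + 3*s**2 - 19*s + 40 = 4*s**2 + 3*s, so s**3 - s**2 - 22*s + 40 = 0, which factors as (s - 4)*(s - 2)*(s + 5) = 0. The curves meet at s = -5, 2, 4.
On [-5, 2], y = s**3 + 3*s**2 - 19*s + 40 is on top; that piece has area ∫[-5,2] (s**3 - s**2 - 22*s + 40) ds = 3773/12.
On [2, 4], y = 4*s**2 + 3*s is on top; that piece has area ∫[2,4] (-(s**3 - s**2 - 22*s + 40)) ds = 32/3.
Total enclosed area = 3773/12 + 32/3 = 3901/12.

3901/12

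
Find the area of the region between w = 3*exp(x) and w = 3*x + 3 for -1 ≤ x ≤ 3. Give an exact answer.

-24 - 3*exp(-1) + 3*exp(3)

On [-1, 3], (3*exp(x)) - (3*x + 3) = -3*x + 3*exp(x) - 3 is ≥ 0 throughout, so the area is a single integral of |-3*x + 3*exp(x) - 3|.
∫[-1,3] (-3*x + 3*exp(x) - 3) dx = -24 - 3*exp(-1) + 3*exp(3).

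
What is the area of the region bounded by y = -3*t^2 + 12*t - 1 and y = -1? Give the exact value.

32

Set the curves equal: -3*t^2 + 12*t - 1 = -1, so -3*t^2 + 12*t = 0, which factors as -3*t*(t - 4) = 0. The curves meet at t = 0, 4.
On [0, 4], y = -3*t^2 + 12*t - 1 is on top; that piece has area ∫[0,4] (-3*t^2 + 12*t) dt = 32.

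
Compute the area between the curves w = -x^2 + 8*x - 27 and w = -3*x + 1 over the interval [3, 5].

The difference (-x^2 + 8*x - 27) - (-3*x + 1) = -x^2 + 11*x - 28 changes sign at x = 4 inside [3, 5], so split the integral there.
∫[3,4] (-x^2 + 11*x - 28) dx = -11/6; the area of that piece is 11/6.
∫[4,5] (-x^2 + 11*x - 28) dx = 7/6.
Total area = 11/6 + 7/6 = 3.

3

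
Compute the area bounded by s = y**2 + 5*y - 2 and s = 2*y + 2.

Both boundary curves give s as a function of y, so integrate with respect to y. Setting them equal: y**2 + 3*y - 4 = 0, i.e. (y - 1)*(y + 4) = 0, so they meet at y = -4, 1.
For y in [-4, 1], s = y**2 + 5*y - 2 is on the left; area = ∫[-4,1] (-(y**2 + 3*y - 4)) dy = 125/6.

125/6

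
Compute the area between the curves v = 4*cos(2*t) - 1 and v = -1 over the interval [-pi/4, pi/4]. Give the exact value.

On [-pi/4, pi/4], (4*cos(2*t) - 1) - (-1) = 4*cos(2*t) is ≥ 0 throughout, so the area is a single integral of |4*cos(2*t)|.
∫[-pi/4,pi/4] (4*cos(2*t)) dt = 4.

4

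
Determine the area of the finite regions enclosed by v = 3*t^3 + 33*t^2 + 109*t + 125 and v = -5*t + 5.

37/4

Set the curves equal: 3*t^3 + 33*t^2 + 109*t + 125 = -5*t + 5, so 3*t^3 + 33*t^2 + 114*t + 120 = 0, which factors as 3*(t + 2)*(t + 4)*(t + 5) = 0. The curves meet at t = -5, -4, -2.
On [-5, -4], v = 3*t^3 + 33*t^2 + 109*t + 125 is on top; that piece has area ∫[-5,-4] (3*t^3 + 33*t^2 + 114*t + 120) dt = 5/4.
On [-4, -2], v = -5*t + 5 is on top; that piece has area ∫[-4,-2] (-(3*t^3 + 33*t^2 + 114*t + 120)) dt = 8.
Total enclosed area = 5/4 + 8 = 37/4.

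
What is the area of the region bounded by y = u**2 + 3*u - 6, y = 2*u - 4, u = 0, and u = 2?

The difference (u**2 + 3*u - 6) - (2*u - 4) = u**2 + u - 2 changes sign at u = 1 inside [0, 2], so split the integral there.
∫[0,1] (u**2 + u - 2) du = -7/6; the area of that piece is 7/6.
∫[1,2] (u**2 + u - 2) du = 11/6.
Total area = 7/6 + 11/6 = 3.

3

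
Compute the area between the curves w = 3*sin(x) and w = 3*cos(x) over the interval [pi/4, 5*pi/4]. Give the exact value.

On [pi/4, 5*pi/4], (3*sin(x)) - (3*cos(x)) = 3*sin(x) - 3*cos(x) is ≥ 0 throughout, so the area is a single integral of |3*sin(x) - 3*cos(x)|.
∫[pi/4,5*pi/4] (3*sin(x) - 3*cos(x)) dx = 6*sqrt(2).

6*sqrt(2)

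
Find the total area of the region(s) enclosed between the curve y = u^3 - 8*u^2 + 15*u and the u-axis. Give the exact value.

The curve meets the u-axis where u^3 - 8*u^2 + 15*u = 0, i.e. u*(u - 5)*(u - 3) = 0, at u = 0, 3, 5.
On [0, 3] the curve lies above the axis; ∫[0,3] (u^3 - 8*u^2 + 15*u) du = 63/4, giving area 63/4.
On [3, 5] the curve lies below the axis; ∫[3,5] (u^3 - 8*u^2 + 15*u) du = -16/3, giving area 16/3.
Total area = 63/4 + 16/3 = 253/12.

253/12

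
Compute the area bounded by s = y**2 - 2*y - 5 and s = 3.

Both boundary curves give s as a function of y, so integrate with respect to y. Setting them equal: y**2 - 2*y - 8 = 0, i.e. (y - 4)*(y + 2) = 0, so they meet at y = -2, 4.
For y in [-2, 4], s = y**2 - 2*y - 5 is on the left; area = ∫[-2,4] (-(y**2 - 2*y - 8)) dy = 36.

36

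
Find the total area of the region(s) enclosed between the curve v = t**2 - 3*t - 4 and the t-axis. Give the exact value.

The curve meets the t-axis where t**2 - 3*t - 4 = 0, i.e. (t - 4)*(t + 1) = 0, at t = -1, 4.
On [-1, 4] the curve lies below the axis; ∫[-1,4] (t**2 - 3*t - 4) dt = -125/6, giving area 125/6.

125/6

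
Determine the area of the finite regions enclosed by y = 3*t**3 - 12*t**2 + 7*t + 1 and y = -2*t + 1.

37/4

Set the curves equal: 3*t**3 - 12*t**2 + 7*t + 1 = -2*t + 1, so 3*t**3 - 12*t**2 + 9*t = 0, which factors as 3*t*(t - 3)*(t - 1) = 0. The curves meet at t = 0, 1, 3.
On [0, 1], y = 3*t**3 - 12*t**2 + 7*t + 1 is on top; that piece has area ∫[0,1] (3*t**3 - 12*t**2 + 9*t) dt = 5/4.
On [1, 3], y = -2*t + 1 is on top; that piece has area ∫[1,3] (-(3*t**3 - 12*t**2 + 9*t)) dt = 8.
Total enclosed area = 5/4 + 8 = 37/4.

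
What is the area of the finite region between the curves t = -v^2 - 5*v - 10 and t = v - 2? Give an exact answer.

Both boundary curves give t as a function of v, so integrate with respect to v. Setting them equal: -v^2 - 6*v - 8 = 0, i.e. -(v + 2)*(v + 4) = 0, so they meet at v = -4, -2.
For v in [-4, -2], t = -v^2 - 5*v - 10 is on the right; area = ∫[-4,-2] (-v^2 - 6*v - 8) dv = 4/3.

4/3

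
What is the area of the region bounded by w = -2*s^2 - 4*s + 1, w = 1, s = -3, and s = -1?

4

The difference (-2*s^2 - 4*s + 1) - (1) = -2*s^2 - 4*s changes sign at s = -2 inside [-3, -1], so split the integral there.
∫[-3,-2] (-2*s^2 - 4*s) ds = -8/3; the area of that piece is 8/3.
∫[-2,-1] (-2*s^2 - 4*s) ds = 4/3.
Total area = 8/3 + 4/3 = 4.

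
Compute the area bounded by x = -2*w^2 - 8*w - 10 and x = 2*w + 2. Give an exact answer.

Both boundary curves give x as a function of w, so integrate with respect to w. Setting them equal: -2*w^2 - 10*w - 12 = 0, i.e. -2*(w + 2)*(w + 3) = 0, so they meet at w = -3, -2.
For w in [-3, -2], x = -2*w^2 - 8*w - 10 is on the right; area = ∫[-3,-2] (-2*w^2 - 10*w - 12) dw = 1/3.

1/3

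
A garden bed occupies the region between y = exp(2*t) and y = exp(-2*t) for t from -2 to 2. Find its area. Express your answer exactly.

The difference (exp(2*t)) - (exp(-2*t)) = exp(2*t) - exp(-2*t) changes sign at t = 0 inside [-2, 2], so split the integral there.
∫[-2,0] (exp(2*t) - exp(-2*t)) dt = -exp(4)/2 - exp(-4)/2 + 1; the area of that piece is -1 + exp(-4)/2 + exp(4)/2.
∫[0,2] (exp(2*t) - exp(-2*t)) dt = -1 + exp(-4)/2 + exp(4)/2.
Total area = (-1 + exp(-4)/2 + exp(4)/2) + (-1 + exp(-4)/2 + exp(4)/2) = -2 + exp(-4) + exp(4).

-2 + exp(-4) + exp(4)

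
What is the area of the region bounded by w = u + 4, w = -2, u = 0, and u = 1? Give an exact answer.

13/2

On [0, 1], (u + 4) - (-2) = u + 6 is ≥ 0 throughout, so the area is a single integral of |u + 6|.
∫[0,1] (u + 6) du = 13/2.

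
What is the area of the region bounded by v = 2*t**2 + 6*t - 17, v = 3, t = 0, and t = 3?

The difference (2*t**2 + 6*t - 17) - (3) = 2*t**2 + 6*t - 20 changes sign at t = 2 inside [0, 3], so split the integral there.
∫[0,2] (2*t**2 + 6*t - 20) dt = -68/3; the area of that piece is 68/3.
∫[2,3] (2*t**2 + 6*t - 20) dt = 23/3.
Total area = 68/3 + 23/3 = 91/3.

91/3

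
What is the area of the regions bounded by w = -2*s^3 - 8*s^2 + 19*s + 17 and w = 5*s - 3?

Set the curves equal: -2*s^3 - 8*s^2 + 19*s + 17 = 5*s - 3, so -2*s^3 - 8*s^2 + 14*s + 20 = 0, which factors as -2*(s - 2)*(s + 1)*(s + 5) = 0. The curves meet at s = -5, -1, 2.
On [-5, -1], w = 5*s - 3 is on top; that piece has area ∫[-5,-1] (-(-2*s^3 - 8*s^2 + 14*s + 20)) ds = 320/3.
On [-1, 2], w = -2*s^3 - 8*s^2 + 19*s + 17 is on top; that piece has area ∫[-1,2] (-2*s^3 - 8*s^2 + 14*s + 20) ds = 99/2.
Total enclosed area = 320/3 + 99/2 = 937/6.

937/6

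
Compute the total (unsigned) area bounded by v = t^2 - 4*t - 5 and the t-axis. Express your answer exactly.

The curve meets the t-axis where t^2 - 4*t - 5 = 0, i.e. (t - 5)*(t + 1) = 0, at t = -1, 5.
On [-1, 5] the curve lies below the axis; ∫[-1,5] (t^2 - 4*t - 5) dt = -36, giving area 36.

36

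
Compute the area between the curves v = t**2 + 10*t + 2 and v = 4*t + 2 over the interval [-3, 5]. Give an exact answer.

The difference (t**2 + 10*t + 2) - (4*t + 2) = t**2 + 6*t changes sign at t = 0 inside [-3, 5], so split the integral there.
∫[-3,0] (t**2 + 6*t) dt = -18; the area of that piece is 18.
∫[0,5] (t**2 + 6*t) dt = 350/3.
Total area = 18 + 350/3 = 404/3.

404/3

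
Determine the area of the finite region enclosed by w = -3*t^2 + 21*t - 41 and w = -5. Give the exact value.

1/2

Set the curves equal: -3*t^2 + 21*t - 41 = -5, so -3*t^2 + 21*t - 36 = 0, which factors as -3*(t - 4)*(t - 3) = 0. The curves meet at t = 3, 4.
On [3, 4], w = -3*t^2 + 21*t - 41 is on top; that piece has area ∫[3,4] (-3*t^2 + 21*t - 36) dt = 1/2.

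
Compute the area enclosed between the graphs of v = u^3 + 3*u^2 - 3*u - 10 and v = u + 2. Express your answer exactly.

Set the curves equal: u^3 + 3*u^2 - 3*u - 10 = u + 2, so u^3 + 3*u^2 - 4*u - 12 = 0, which factors as (u - 2)*(u + 2)*(u + 3) = 0. The curves meet at u = -3, -2, 2.
On [-3, -2], v = u^3 + 3*u^2 - 3*u - 10 is on top; that piece has area ∫[-3,-2] (u^3 + 3*u^2 - 4*u - 12) du = 3/4.
On [-2, 2], v = u + 2 is on top; that piece has area ∫[-2,2] (-(u^3 + 3*u^2 - 4*u - 12)) du = 32.
Total enclosed area = 3/4 + 32 = 131/4.

131/4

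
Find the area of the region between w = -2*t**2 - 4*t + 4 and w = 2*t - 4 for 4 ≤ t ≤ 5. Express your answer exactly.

179/3

On [4, 5], (-2*t**2 - 4*t + 4) - (2*t - 4) = -2*t**2 - 6*t + 8 is ≤ 0 throughout, so the area is a single integral of |-2*t**2 - 6*t + 8|.
∫[4,5] (-2*t**2 - 6*t + 8) dt = -179/3; the area of that piece is 179/3.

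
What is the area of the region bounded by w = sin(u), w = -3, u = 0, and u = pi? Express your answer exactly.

2 + 3*pi

On [0, pi], (sin(u)) - (-3) = sin(u) + 3 is ≥ 0 throughout, so the area is a single integral of |sin(u) + 3|.
∫[0,pi] (sin(u) + 3) du = 2 + 3*pi.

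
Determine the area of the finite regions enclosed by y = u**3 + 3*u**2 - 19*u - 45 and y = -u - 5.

999/4

Set the curves equal: u**3 + 3*u**2 - 19*u - 45 = -u - 5, so u**3 + 3*u**2 - 18*u - 40 = 0, which factors as (u - 4)*(u + 2)*(u + 5) = 0. The curves meet at u = -5, -2, 4.
On [-5, -2], y = u**3 + 3*u**2 - 19*u - 45 is on top; that piece has area ∫[-5,-2] (u**3 + 3*u**2 - 18*u - 40) du = 135/4.
On [-2, 4], y = -u - 5 is on top; that piece has area ∫[-2,4] (-(u**3 + 3*u**2 - 18*u - 40)) du = 216.
Total enclosed area = 135/4 + 216 = 999/4.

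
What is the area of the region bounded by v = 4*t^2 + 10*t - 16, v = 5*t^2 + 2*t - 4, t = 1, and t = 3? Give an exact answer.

4

The difference (4*t^2 + 10*t - 16) - (5*t^2 + 2*t - 4) = -t^2 + 8*t - 12 changes sign at t = 2 inside [1, 3], so split the integral there.
∫[1,2] (-t^2 + 8*t - 12) dt = -7/3; the area of that piece is 7/3.
∫[2,3] (-t^2 + 8*t - 12) dt = 5/3.
Total area = 7/3 + 5/3 = 4.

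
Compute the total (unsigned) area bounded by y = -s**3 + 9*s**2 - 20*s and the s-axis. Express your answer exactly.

131/4

The curve meets the s-axis where -s**3 + 9*s**2 - 20*s = 0, i.e. -s*(s - 5)*(s - 4) = 0, at s = 0, 4, 5.
On [0, 4] the curve lies below the axis; ∫[0,4] (-s**3 + 9*s**2 - 20*s) ds = -32, giving area 32.
On [4, 5] the curve lies above the axis; ∫[4,5] (-s**3 + 9*s**2 - 20*s) ds = 3/4, giving area 3/4.
Total area = 32 + 3/4 = 131/4.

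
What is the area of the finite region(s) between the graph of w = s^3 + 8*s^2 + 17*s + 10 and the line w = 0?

71/6

The curve meets the s-axis where s^3 + 8*s^2 + 17*s + 10 = 0, i.e. (s + 1)*(s + 2)*(s + 5) = 0, at s = -5, -2, -1.
On [-5, -2] the curve lies above the axis; ∫[-5,-2] (s^3 + 8*s^2 + 17*s + 10) ds = 45/4, giving area 45/4.
On [-2, -1] the curve lies below the axis; ∫[-2,-1] (s^3 + 8*s^2 + 17*s + 10) ds = -7/12, giving area 7/12.
Total area = 45/4 + 7/12 = 71/6.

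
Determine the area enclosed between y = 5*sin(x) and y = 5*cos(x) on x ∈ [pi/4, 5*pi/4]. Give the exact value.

10*sqrt(2)

On [pi/4, 5*pi/4], (5*sin(x)) - (5*cos(x)) = 5*sin(x) - 5*cos(x) is ≥ 0 throughout, so the area is a single integral of |5*sin(x) - 5*cos(x)|.
∫[pi/4,5*pi/4] (5*sin(x) - 5*cos(x)) dx = 10*sqrt(2).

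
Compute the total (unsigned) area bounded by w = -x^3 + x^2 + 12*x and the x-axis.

The curve meets the x-axis where -x^3 + x^2 + 12*x = 0, i.e. -x*(x - 4)*(x + 3) = 0, at x = -3, 0, 4.
On [-3, 0] the curve lies below the axis; ∫[-3,0] (-x^3 + x^2 + 12*x) dx = -99/4, giving area 99/4.
On [0, 4] the curve lies above the axis; ∫[0,4] (-x^3 + x^2 + 12*x) dx = 160/3, giving area 160/3.
Total area = 99/4 + 160/3 = 937/12.

937/12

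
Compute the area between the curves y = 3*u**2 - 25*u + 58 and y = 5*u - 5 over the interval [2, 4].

The difference (3*u**2 - 25*u + 58) - (5*u - 5) = 3*u**2 - 30*u + 63 changes sign at u = 3 inside [2, 4], so split the integral there.
∫[2,3] (3*u**2 - 30*u + 63) du = 7.
∫[3,4] (3*u**2 - 30*u + 63) du = -5; the area of that piece is 5.
Total area = 7 + 5 = 12.

12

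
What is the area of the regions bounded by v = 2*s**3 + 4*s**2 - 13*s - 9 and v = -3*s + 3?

Set the curves equal: 2*s**3 + 4*s**2 - 13*s - 9 = -3*s + 3, so 2*s**3 + 4*s**2 - 10*s - 12 = 0, which factors as 2*(s - 2)*(s + 1)*(s + 3) = 0. The curves meet at s = -3, -1, 2.
On [-3, -1], v = 2*s**3 + 4*s**2 - 13*s - 9 is on top; that piece has area ∫[-3,-1] (2*s**3 + 4*s**2 - 10*s - 12) ds = 32/3.
On [-1, 2], v = -3*s + 3 is on top; that piece has area ∫[-1,2] (-(2*s**3 + 4*s**2 - 10*s - 12)) ds = 63/2.
Total enclosed area = 32/3 + 63/2 = 253/6.

253/6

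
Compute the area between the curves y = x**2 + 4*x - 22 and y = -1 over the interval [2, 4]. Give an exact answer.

10

The difference (x**2 + 4*x - 22) - (-1) = x**2 + 4*x - 21 changes sign at x = 3 inside [2, 4], so split the integral there.
∫[2,3] (x**2 + 4*x - 21) dx = -14/3; the area of that piece is 14/3.
∫[3,4] (x**2 + 4*x - 21) dx = 16/3.
Total area = 14/3 + 16/3 = 10.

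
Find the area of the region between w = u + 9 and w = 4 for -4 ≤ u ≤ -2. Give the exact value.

On [-4, -2], (u + 9) - (4) = u + 5 is ≥ 0 throughout, so the area is a single integral of |u + 5|.
∫[-4,-2] (u + 5) du = 4.

4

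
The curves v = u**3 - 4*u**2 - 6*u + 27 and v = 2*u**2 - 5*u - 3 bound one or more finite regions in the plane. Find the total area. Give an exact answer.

Set the curves equal: u**3 - 4*u**2 - 6*u + 27 = 2*u**2 - 5*u - 3, so u**3 - 6*u**2 - u + 30 = 0, which factors as (u - 5)*(u - 3)*(u + 2) = 0. The curves meet at u = -2, 3, 5.
On [-2, 3], v = u**3 - 4*u**2 - 6*u + 27 is on top; that piece has area ∫[-2,3] (u**3 - 6*u**2 - u + 30) du = 375/4.
On [3, 5], v = 2*u**2 - 5*u - 3 is on top; that piece has area ∫[3,5] (-(u**3 - 6*u**2 - u + 30)) du = 8.
Total enclosed area = 375/4 + 8 = 407/4.

407/4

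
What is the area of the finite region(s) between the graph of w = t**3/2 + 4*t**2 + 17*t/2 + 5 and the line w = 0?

The curve meets the t-axis where t**3/2 + 4*t**2 + 17*t/2 + 5 = 0, i.e. (t + 1)*(t + 2)*(t + 5)/2 = 0, at t = -5, -2, -1.
On [-5, -2] the curve lies above the axis; ∫[-5,-2] (t**3/2 + 4*t**2 + 17*t/2 + 5) dt = 45/8, giving area 45/8.
On [-2, -1] the curve lies below the axis; ∫[-2,-1] (t**3/2 + 4*t**2 + 17*t/2 + 5) dt = -7/24, giving area 7/24.
Total area = 45/8 + 7/24 = 71/12.

71/12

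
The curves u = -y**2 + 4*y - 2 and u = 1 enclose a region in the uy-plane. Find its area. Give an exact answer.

Both boundary curves give u as a function of y, so integrate with respect to y. Setting them equal: -y**2 + 4*y - 3 = 0, i.e. -(y - 3)*(y - 1) = 0, so they meet at y = 1, 3.
For y in [1, 3], u = -y**2 + 4*y - 2 is on the right; area = ∫[1,3] (-y**2 + 4*y - 3) dy = 4/3.

4/3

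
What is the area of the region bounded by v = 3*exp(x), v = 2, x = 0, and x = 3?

On [0, 3], (3*exp(x)) - (2) = 3*exp(x) - 2 is ≥ 0 throughout, so the area is a single integral of |3*exp(x) - 2|.
∫[0,3] (3*exp(x) - 2) dx = -9 + 3*exp(3).

-9 + 3*exp(3)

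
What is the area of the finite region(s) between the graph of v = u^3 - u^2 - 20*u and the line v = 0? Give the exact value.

The curve meets the u-axis where u^3 - u^2 - 20*u = 0, i.e. u*(u - 5)*(u + 4) = 0, at u = -4, 0, 5.
On [-4, 0] the curve lies above the axis; ∫[-4,0] (u^3 - u^2 - 20*u) du = 224/3, giving area 224/3.
On [0, 5] the curve lies below the axis; ∫[0,5] (u^3 - u^2 - 20*u) du = -1625/12, giving area 1625/12.
Total area = 224/3 + 1625/12 = 2521/12.

2521/12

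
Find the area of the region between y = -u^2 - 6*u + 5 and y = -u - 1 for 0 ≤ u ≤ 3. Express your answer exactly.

119/6

The difference (-u^2 - 6*u + 5) - (-u - 1) = -u^2 - 5*u + 6 changes sign at u = 1 inside [0, 3], so split the integral there.
∫[0,1] (-u^2 - 5*u + 6) du = 19/6.
∫[1,3] (-u^2 - 5*u + 6) du = -50/3; the area of that piece is 50/3.
Total area = 19/6 + 50/3 = 119/6.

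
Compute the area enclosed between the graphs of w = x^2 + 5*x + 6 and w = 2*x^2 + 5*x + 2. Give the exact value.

Set the curves equal: x^2 + 5*x + 6 = 2*x^2 + 5*x + 2, so -x^2 + 4 = 0, which factors as -(x - 2)*(x + 2) = 0. The curves meet at x = -2, 2.
On [-2, 2], w = x^2 + 5*x + 6 is on top; that piece has area ∫[-2,2] (-x^2 + 4) dx = 32/3.

32/3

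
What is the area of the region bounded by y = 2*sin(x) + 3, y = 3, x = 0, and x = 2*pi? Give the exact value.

8

The difference (2*sin(x) + 3) - (3) = 2*sin(x) changes sign at x = pi inside [0, 2*pi], so split the integral there.
∫[0,pi] (2*sin(x)) dx = 4.
∫[pi,2*pi] (2*sin(x)) dx = -4; the area of that piece is 4.
Total area = 4 + 4 = 8.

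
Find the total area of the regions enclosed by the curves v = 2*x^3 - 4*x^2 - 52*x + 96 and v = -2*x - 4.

2459/3

Set the curves equal: 2*x^3 - 4*x^2 - 52*x + 96 = -2*x - 4, so 2*x^3 - 4*x^2 - 50*x + 100 = 0, which factors as 2*(x - 5)*(x - 2)*(x + 5) = 0. The curves meet at x = -5, 2, 5.
On [-5, 2], v = 2*x^3 - 4*x^2 - 52*x + 96 is on top; that piece has area ∫[-5,2] (2*x^3 - 4*x^2 - 50*x + 100) dx = 4459/6.
On [2, 5], v = -2*x - 4 is on top; that piece has area ∫[2,5] (-(2*x^3 - 4*x^2 - 50*x + 100)) dx = 153/2.
Total enclosed area = 4459/6 + 153/2 = 2459/3.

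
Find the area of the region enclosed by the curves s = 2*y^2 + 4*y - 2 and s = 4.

64/3

Both boundary curves give s as a function of y, so integrate with respect to y. Setting them equal: 2*y^2 + 4*y - 6 = 0, i.e. 2*(y - 1)*(y + 3) = 0, so they meet at y = -3, 1.
For y in [-3, 1], s = 2*y^2 + 4*y - 2 is on the left; area = ∫[-3,1] (-(2*y^2 + 4*y - 6)) dy = 64/3.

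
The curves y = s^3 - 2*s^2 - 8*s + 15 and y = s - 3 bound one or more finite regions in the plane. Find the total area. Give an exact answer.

Set the curves equal: s^3 - 2*s^2 - 8*s + 15 = s - 3, so s^3 - 2*s^2 - 9*s + 18 = 0, which factors as (s - 3)*(s - 2)*(s + 3) = 0. The curves meet at s = -3, 2, 3.
On [-3, 2], y = s^3 - 2*s^2 - 8*s + 15 is on top; that piece has area ∫[-3,2] (s^3 - 2*s^2 - 9*s + 18) ds = 875/12.
On [2, 3], y = s - 3 is on top; that piece has area ∫[2,3] (-(s^3 - 2*s^2 - 9*s + 18)) ds = 11/12.
Total enclosed area = 875/12 + 11/12 = 443/6.

443/6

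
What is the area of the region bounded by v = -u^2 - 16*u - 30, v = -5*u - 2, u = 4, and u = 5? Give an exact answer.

On [4, 5], (-u^2 - 16*u - 30) - (-5*u - 2) = -u^2 - 11*u - 28 is ≤ 0 throughout, so the area is a single integral of |-u^2 - 11*u - 28|.
∫[4,5] (-u^2 - 11*u - 28) du = -587/6; the area of that piece is 587/6.

587/6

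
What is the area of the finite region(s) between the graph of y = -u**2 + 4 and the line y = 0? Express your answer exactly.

The curve meets the u-axis where -u**2 + 4 = 0, i.e. -(u - 2)*(u + 2) = 0, at u = -2, 2.
On [-2, 2] the curve lies above the axis; ∫[-2,2] (-u**2 + 4) du = 32/3, giving area 32/3.

32/3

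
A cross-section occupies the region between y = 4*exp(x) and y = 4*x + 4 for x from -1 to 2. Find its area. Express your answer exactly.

-18 - 4*exp(-1) + 4*exp(2)

On [-1, 2], (4*exp(x)) - (4*x + 4) = -4*x + 4*exp(x) - 4 is ≥ 0 throughout, so the area is a single integral of |-4*x + 4*exp(x) - 4|.
∫[-1,2] (-4*x + 4*exp(x) - 4) dx = -18 - 4*exp(-1) + 4*exp(2).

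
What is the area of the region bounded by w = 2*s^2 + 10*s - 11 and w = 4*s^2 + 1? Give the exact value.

1/3

Set the curves equal: 2*s^2 + 10*s - 11 = 4*s^2 + 1, so -2*s^2 + 10*s - 12 = 0, which factors as -2*(s - 3)*(s - 2) = 0. The curves meet at s = 2, 3.
On [2, 3], w = 2*s^2 + 10*s - 11 is on top; that piece has area ∫[2,3] (-2*s^2 + 10*s - 12) ds = 1/3.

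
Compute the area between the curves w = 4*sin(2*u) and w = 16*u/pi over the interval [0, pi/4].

On [0, pi/4], (4*sin(2*u)) - (16*u/pi) = -16*u/pi + 4*sin(2*u) is ≥ 0 throughout, so the area is a single integral of |-16*u/pi + 4*sin(2*u)|.
∫[0,pi/4] (-16*u/pi + 4*sin(2*u)) du = 2 - pi/2.

2 - pi/2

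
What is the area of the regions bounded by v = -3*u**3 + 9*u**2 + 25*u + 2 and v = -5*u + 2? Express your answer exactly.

1221/4

Set the curves equal: -3*u**3 + 9*u**2 + 25*u + 2 = -5*u + 2, so -3*u**3 + 9*u**2 + 30*u = 0, which factors as -3*u*(u - 5)*(u + 2) = 0. The curves meet at u = -2, 0, 5.
On [-2, 0], v = -5*u + 2 is on top; that piece has area ∫[-2,0] (-(-3*u**3 + 9*u**2 + 30*u)) du = 24.
On [0, 5], v = -3*u**3 + 9*u**2 + 25*u + 2 is on top; that piece has area ∫[0,5] (-3*u**3 + 9*u**2 + 30*u) du = 1125/4.
Total enclosed area = 24 + 1125/4 = 1221/4.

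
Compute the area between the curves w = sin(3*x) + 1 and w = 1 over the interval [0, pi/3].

2/3

On [0, pi/3], (sin(3*x) + 1) - (1) = sin(3*x) is ≥ 0 throughout, so the area is a single integral of |sin(3*x)|.
∫[0,pi/3] (sin(3*x)) dx = 2/3.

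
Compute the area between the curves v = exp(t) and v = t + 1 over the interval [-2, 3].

On [-2, 3], (exp(t)) - (t + 1) = -t + exp(t) - 1 is ≥ 0 throughout, so the area is a single integral of |-t + exp(t) - 1|.
∫[-2,3] (-t + exp(t) - 1) dt = -15/2 - exp(-2) + exp(3).

-15/2 - exp(-2) + exp(3)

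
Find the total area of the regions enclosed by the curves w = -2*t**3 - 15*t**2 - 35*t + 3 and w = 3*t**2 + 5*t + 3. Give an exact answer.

131/2

Set the curves equal: -2*t**3 - 15*t**2 - 35*t + 3 = 3*t**2 + 5*t + 3, so -2*t**3 - 18*t**2 - 40*t = 0, which factors as -2*t*(t + 4)*(t + 5) = 0. The curves meet at t = -5, -4, 0.
On [-5, -4], w = 3*t**2 + 5*t + 3 is on top; that piece has area ∫[-5,-4] (-(-2*t**3 - 18*t**2 - 40*t)) dt = 3/2.
On [-4, 0], w = -2*t**3 - 15*t**2 - 35*t + 3 is on top; that piece has area ∫[-4,0] (-2*t**3 - 18*t**2 - 40*t) dt = 64.
Total enclosed area = 3/2 + 64 = 131/2.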